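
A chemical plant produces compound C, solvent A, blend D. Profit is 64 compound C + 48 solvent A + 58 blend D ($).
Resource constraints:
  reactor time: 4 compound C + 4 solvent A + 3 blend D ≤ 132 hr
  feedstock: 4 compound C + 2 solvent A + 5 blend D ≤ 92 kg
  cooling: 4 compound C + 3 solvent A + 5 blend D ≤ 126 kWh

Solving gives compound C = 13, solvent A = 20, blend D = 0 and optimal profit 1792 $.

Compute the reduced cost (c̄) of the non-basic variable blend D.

-6

Check each constraint at x*: reactor time 132/132 (tight); feedstock 92/92 (tight); cooling 112/126 (slack 14).
Slack constraints have shadow price 0 (complementary slackness).
From A_Bᵀ y = c: 4·y_reactor time + 4·y_feedstock = 64; 4·y_reactor time + 2·y_feedstock = 48.
→ y_reactor time = 8 and y_feedstock = 8.
Reduced cost of blend D: c₃ − yᵀa₃ = 58 − (8·3 + 8·5) = 58 − 64 = -6.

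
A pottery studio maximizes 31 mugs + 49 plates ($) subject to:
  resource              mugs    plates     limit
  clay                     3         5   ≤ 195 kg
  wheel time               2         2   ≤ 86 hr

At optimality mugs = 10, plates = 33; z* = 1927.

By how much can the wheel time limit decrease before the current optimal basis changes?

8

Binding constraints: clay, wheel time. The basis is B = [[3,5],[2,2]] with det -4.
Per unit decrease in wheel time, x* moves by d = (-1.25, 0.75).
The basis stays optimal until mugs reaches 0; allowable decrease = 8 hr.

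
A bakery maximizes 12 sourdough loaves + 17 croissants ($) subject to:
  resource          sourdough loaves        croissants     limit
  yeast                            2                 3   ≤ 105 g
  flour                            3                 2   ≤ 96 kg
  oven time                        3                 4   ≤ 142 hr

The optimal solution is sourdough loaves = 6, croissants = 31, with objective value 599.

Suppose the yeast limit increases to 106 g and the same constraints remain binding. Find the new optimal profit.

Check each constraint at x*: yeast 105/105 (tight); flour 80/96 (slack 16); oven time 142/142 (tight).
By complementary slackness, y = 0 for the non-binding constraint.
The binding rows give the dual system: 2·y_yeast + 3·y_oven time = 12 and 3·y_yeast + 4·y_oven time = 17.
→ y_yeast = 3 and y_oven time = 2.
Δz = y_yeast·Δb = 3 × (1) = 3, so new z* = 599 + 3 = 602.

602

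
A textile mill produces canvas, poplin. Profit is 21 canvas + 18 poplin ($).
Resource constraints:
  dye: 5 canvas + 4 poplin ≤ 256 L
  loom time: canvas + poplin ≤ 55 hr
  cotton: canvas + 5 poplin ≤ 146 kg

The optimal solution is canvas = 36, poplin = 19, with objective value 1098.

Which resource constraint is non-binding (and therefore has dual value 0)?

dye: 256/256 (binding)
loom time: 55/55 (binding)
cotton: 131/146 (slack 15)
By complementary slackness, a constraint with positive slack has shadow price 0 → cotton.

cotton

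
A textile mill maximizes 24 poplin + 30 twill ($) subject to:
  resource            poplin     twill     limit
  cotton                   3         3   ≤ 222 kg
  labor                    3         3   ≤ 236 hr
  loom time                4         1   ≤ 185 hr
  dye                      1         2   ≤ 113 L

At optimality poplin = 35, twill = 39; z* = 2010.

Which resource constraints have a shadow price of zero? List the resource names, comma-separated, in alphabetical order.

cotton: 222/222 (binding)
labor: 222/236 (slack 14)
loom time: 179/185 (slack 6)
dye: 113/113 (binding)
By complementary slackness, a constraint with positive slack has shadow price 0 → labor, loom time.

labor, loom time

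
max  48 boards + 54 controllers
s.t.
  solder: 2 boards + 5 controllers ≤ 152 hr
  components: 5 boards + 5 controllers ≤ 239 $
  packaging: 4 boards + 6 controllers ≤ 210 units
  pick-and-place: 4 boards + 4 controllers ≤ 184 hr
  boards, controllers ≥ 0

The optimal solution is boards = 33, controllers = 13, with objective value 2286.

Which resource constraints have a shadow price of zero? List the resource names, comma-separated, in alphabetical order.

components, solder

solder: 131/152 (slack 21)
components: 230/239 (slack 9)
packaging: 210/210 (binding)
pick-and-place: 184/184 (binding)
By complementary slackness, a constraint with positive slack has shadow price 0 → components, solder.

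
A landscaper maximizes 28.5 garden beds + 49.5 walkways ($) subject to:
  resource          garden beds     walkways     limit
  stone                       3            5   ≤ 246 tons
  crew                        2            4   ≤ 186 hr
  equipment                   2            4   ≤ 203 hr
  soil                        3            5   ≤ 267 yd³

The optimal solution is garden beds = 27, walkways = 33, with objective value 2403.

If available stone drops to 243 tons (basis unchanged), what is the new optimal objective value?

At the optimum: stone uses 246 of 246 (binding); crew uses 186 of 186 (binding); equipment uses 186 of 203 (slack = 17); soil uses 246 of 267 (slack = 21).
Since equipment, soil are not tight, their duals are 0.
The binding rows give the dual system: 3·y_stone + 2·y_crew = 28.5 and 5·y_stone + 4·y_crew = 49.5.
Solving: y_stone = 7.5, y_crew = 3.
Δz = y_stone·Δb = 7.5 × (-3) = -22.5, so new z* = 2403 − 22.5 = 2380.5.

2380.5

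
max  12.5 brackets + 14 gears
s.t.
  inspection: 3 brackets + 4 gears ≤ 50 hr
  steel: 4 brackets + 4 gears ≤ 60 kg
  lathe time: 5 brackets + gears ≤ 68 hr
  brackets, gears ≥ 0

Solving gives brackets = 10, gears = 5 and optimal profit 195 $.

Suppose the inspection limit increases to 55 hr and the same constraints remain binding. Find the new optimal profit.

202.5

Check each constraint at x*: inspection 50/50 (tight); steel 60/60 (tight); lathe time 55/68 (slack 13).
Since lathe time is not tight, its dual is 0.
The binding rows give the dual system: 3·y_inspection + 4·y_steel = 12.5 and 4·y_inspection + 4·y_steel = 14.
Solving: y_inspection = 1.5, y_steel = 2.
Δz = y_inspection·Δb = 1.5 × (5) = 7.5, so new z* = 195 + 7.5 = 202.5.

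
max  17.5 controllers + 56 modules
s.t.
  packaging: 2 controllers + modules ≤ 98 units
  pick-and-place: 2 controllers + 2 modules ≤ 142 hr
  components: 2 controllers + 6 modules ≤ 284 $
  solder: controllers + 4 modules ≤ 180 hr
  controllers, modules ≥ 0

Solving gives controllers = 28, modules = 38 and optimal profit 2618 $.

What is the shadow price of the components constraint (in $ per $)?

7

Check each constraint at x*: packaging 94/98 (slack 4); pick-and-place 132/142 (slack 10); components 284/284 (tight); solder 180/180 (tight).
Since packaging, pick-and-place are not tight, their duals are 0.
Dual feasibility on the basic columns requires 2·y_components + 1·y_solder = 17.5, 6·y_components + 4·y_solder = 56.
Solving: y_components = 7, y_solder = 3.5.
Shadow price of components = 7.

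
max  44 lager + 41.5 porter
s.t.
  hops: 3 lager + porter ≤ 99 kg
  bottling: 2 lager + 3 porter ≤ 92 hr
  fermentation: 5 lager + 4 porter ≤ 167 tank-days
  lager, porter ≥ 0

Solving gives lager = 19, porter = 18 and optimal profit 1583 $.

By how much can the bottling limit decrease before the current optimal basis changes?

24

Binding constraints: bottling, fermentation. The basis is B = [[2,3],[5,4]] with det -7.
Per unit decrease in bottling, x* moves by d = (0.5714, -0.7143).
The basis stays optimal until hops becomes binding; allowable decrease = 24 hr.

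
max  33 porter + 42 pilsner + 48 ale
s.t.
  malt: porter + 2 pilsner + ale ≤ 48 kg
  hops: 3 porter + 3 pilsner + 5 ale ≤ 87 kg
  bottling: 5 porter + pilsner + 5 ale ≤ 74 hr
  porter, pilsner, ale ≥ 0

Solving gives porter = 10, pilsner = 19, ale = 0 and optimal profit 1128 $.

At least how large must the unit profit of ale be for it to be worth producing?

49

Check each constraint at x*: malt 48/48 (tight); hops 87/87 (tight); bottling 69/74 (slack 5).
By complementary slackness, y = 0 for the non-binding constraint.
Dual feasibility on the basic columns requires 1·y_malt + 3·y_hops = 33, 2·y_malt + 3·y_hops = 42.
Solving: y_malt = 9, y_hops = 8.
ale enters the basis when its profit ≥ yᵀa₃ = 9·1 + 8·5 = 49.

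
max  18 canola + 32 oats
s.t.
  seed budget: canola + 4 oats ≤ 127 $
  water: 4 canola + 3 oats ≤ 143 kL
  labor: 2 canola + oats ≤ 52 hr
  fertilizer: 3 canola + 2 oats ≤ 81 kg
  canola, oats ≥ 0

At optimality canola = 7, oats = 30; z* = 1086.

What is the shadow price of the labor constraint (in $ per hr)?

Check each constraint at x*: seed budget 127/127 (tight); water 118/143 (slack 25); labor 44/52 (slack 8); fertilizer 81/81 (tight).
By complementary slackness, y = 0 for the non-binding constraints.
From A_Bᵀ y = c: 1·y_seed budget + 3·y_fertilizer = 18; 4·y_seed budget + 2·y_fertilizer = 32.
Solving: y_seed budget = 6, y_fertilizer = 4.
Shadow price of labor = 0.

0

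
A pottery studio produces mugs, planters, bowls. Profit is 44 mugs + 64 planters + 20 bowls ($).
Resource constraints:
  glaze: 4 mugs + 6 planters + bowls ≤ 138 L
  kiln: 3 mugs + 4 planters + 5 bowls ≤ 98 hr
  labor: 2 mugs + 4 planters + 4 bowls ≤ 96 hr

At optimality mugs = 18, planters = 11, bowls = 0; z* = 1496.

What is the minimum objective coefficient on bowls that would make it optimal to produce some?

Check each constraint at x*: glaze 138/138 (tight); kiln 98/98 (tight); labor 80/96 (slack 16).
Slack constraints have shadow price 0 (complementary slackness).
Dual feasibility on the basic columns requires 4·y_glaze + 3·y_kiln = 44, 6·y_glaze + 4·y_kiln = 64.
Solving: y_glaze = 8, y_kiln = 4.
bowls enters the basis when its profit ≥ yᵀa₃ = 8·1 + 4·5 = 28.

28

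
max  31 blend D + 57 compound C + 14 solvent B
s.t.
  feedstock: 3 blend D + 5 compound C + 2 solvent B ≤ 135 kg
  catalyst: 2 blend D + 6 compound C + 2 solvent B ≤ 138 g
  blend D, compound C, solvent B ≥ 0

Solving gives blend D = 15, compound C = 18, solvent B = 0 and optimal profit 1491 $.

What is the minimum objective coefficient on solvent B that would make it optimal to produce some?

At the optimum: feedstock uses 135 of 135 (binding); catalyst uses 138 of 138 (binding).
From A_Bᵀ y = c: 3·y_feedstock + 2·y_catalyst = 31; 5·y_feedstock + 6·y_catalyst = 57.
This yields shadow prices y_feedstock = 9, y_catalyst = 2.
solvent B enters the basis when its profit ≥ yᵀa₃ = 9·2 + 2·2 = 22.

22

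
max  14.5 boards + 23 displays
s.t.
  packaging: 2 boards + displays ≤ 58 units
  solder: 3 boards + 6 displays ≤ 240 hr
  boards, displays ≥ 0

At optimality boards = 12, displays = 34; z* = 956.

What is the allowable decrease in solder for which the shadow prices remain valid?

Binding constraints: packaging, solder. The basis is B = [[2,1],[3,6]] with det 9.
Per unit decrease in solder, x* moves by d = (0.1111, -0.2222).
The basis stays optimal until displays reaches 0; allowable decrease = 153 hr.

153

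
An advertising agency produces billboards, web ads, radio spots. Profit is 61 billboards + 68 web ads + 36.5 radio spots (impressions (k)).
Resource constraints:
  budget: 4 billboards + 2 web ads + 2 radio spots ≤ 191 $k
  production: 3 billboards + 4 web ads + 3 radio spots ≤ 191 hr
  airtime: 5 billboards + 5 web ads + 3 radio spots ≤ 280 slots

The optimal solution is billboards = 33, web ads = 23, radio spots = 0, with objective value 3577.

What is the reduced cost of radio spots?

-8.5

At the optimum: budget uses 178 of 191 (slack = 13); production uses 191 of 191 (binding); airtime uses 280 of 280 (binding).
By complementary slackness, y = 0 for the non-binding constraint.
The binding rows give the dual system: 3·y_production + 5·y_airtime = 61 and 4·y_production + 5·y_airtime = 68.
Solving: y_production = 7, y_airtime = 8.
Reduced cost of radio spots: c₃ − yᵀa₃ = 36.5 − (7·3 + 8·3) = 36.5 − 45 = -8.5.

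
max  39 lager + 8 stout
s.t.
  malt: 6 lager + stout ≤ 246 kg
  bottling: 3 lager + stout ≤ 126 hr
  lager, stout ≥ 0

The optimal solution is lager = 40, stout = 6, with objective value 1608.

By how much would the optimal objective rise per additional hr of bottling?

Check each constraint at x*: malt 246/246 (tight); bottling 126/126 (tight).
Dual feasibility on the basic columns requires 6·y_malt + 3·y_bottling = 39, 1·y_malt + 1·y_bottling = 8.
This yields shadow prices y_malt = 5, y_bottling = 3.
Shadow price of bottling = 3.

3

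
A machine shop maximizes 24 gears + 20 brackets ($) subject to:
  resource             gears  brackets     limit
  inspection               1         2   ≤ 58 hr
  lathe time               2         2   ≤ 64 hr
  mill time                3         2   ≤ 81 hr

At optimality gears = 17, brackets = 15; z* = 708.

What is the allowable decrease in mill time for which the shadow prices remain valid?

Binding constraints: lathe time, mill time. The basis is B = [[2,2],[3,2]] with det -2.
Per unit decrease in mill time, x* moves by d = (-1, 1).
The basis stays optimal until inspection becomes binding; allowable decrease = 11 hr.

11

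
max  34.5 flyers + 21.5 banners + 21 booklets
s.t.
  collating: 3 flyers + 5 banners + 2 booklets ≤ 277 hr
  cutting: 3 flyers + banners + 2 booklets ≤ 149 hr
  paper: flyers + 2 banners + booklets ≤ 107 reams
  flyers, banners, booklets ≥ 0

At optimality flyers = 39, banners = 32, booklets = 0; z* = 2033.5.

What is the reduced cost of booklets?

-2

Binding: collating and cutting. Non-binding: paper (4 unused).
Slack constraints have shadow price 0 (complementary slackness).
From A_Bᵀ y = c: 3·y_collating + 3·y_cutting = 34.5; 5·y_collating + 1·y_cutting = 21.5.
Solving: y_collating = 2.5, y_cutting = 9.
Reduced cost of booklets: c₃ − yᵀa₃ = 21 − (2.5·2 + 9·2) = 21 − 23 = -2.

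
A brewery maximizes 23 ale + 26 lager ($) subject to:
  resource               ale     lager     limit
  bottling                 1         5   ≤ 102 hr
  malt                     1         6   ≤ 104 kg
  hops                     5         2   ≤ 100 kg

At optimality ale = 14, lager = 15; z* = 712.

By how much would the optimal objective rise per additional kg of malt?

3

Binding: malt and hops. Non-binding: bottling (13 unused).
Slack constraints have shadow price 0 (complementary slackness).
From A_Bᵀ y = c: 1·y_malt + 5·y_hops = 23; 6·y_malt + 2·y_hops = 26.
→ y_malt = 3 and y_hops = 4.
Shadow price of malt = 3.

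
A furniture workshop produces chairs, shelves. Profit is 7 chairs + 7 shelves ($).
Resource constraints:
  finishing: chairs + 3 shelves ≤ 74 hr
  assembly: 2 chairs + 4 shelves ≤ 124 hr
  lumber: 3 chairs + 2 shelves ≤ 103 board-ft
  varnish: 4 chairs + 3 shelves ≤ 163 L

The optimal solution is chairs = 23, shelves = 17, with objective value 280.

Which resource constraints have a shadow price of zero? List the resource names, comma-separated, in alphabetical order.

finishing: 74/74 (binding)
assembly: 114/124 (slack 10)
lumber: 103/103 (binding)
varnish: 143/163 (slack 20)
By complementary slackness, a constraint with positive slack has shadow price 0 → assembly, varnish.

assembly, varnish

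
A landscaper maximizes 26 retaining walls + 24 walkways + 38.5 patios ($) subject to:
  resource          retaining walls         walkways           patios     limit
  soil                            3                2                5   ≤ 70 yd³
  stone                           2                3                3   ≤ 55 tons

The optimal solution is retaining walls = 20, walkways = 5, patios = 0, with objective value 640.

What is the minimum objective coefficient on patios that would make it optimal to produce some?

42

Check each constraint at x*: soil 70/70 (tight); stone 55/55 (tight).
Dual feasibility on the basic columns requires 3·y_soil + 2·y_stone = 26, 2·y_soil + 3·y_stone = 24.
This yields shadow prices y_soil = 6, y_stone = 4.
patios enters the basis when its profit ≥ yᵀa₃ = 6·5 + 4·3 = 42.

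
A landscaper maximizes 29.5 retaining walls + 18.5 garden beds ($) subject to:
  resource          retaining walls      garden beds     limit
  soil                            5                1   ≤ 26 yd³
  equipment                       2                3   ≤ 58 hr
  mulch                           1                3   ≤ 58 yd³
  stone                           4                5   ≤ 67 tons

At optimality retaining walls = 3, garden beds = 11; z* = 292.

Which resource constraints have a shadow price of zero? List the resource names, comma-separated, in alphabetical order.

equipment, mulch

soil: 26/26 (binding)
equipment: 39/58 (slack 19)
mulch: 36/58 (slack 22)
stone: 67/67 (binding)
By complementary slackness, a constraint with positive slack has shadow price 0 → equipment, mulch.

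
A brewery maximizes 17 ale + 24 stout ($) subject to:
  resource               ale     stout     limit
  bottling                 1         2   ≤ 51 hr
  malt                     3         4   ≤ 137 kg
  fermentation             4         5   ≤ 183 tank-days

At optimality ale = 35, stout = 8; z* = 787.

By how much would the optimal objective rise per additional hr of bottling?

2

Binding: bottling and malt. Non-binding: fermentation (3 unused).
By complementary slackness, y = 0 for the non-binding constraint.
The binding rows give the dual system: 1·y_bottling + 3·y_malt = 17 and 2·y_bottling + 4·y_malt = 24.
This yields shadow prices y_bottling = 2, y_malt = 5.
Shadow price of bottling = 2.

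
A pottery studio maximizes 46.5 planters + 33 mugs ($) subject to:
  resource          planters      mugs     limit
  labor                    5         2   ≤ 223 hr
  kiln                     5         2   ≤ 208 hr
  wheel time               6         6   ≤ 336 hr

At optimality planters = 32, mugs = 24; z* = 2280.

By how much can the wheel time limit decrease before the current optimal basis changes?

Binding constraints: kiln, wheel time. The basis is B = [[5,2],[6,6]] with det 18.
Per unit decrease in wheel time, x* moves by d = (0.1111, -0.2778).
The basis stays optimal until mugs reaches 0; allowable decrease = 86.4 hr.

86.4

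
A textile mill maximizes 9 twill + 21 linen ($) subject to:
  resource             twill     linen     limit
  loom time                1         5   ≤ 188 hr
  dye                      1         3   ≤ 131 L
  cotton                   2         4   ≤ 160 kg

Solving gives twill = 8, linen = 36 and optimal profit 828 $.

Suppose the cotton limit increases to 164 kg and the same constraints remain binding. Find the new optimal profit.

Binding: loom time and cotton. Non-binding: dye (15 unused).
Slack constraints have shadow price 0 (complementary slackness).
Dual feasibility on the basic columns requires 1·y_loom time + 2·y_cotton = 9, 5·y_loom time + 4·y_cotton = 21.
This yields shadow prices y_loom time = 1, y_cotton = 4.
Δz = y_cotton·Δb = 4 × (4) = 16, so new z* = 828 + 16 = 844.

844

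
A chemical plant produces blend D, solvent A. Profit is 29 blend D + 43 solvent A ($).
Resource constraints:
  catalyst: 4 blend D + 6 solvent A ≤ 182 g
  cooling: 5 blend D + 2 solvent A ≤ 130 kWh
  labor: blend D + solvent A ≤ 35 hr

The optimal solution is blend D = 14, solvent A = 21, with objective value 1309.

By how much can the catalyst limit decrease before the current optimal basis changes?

12

Binding constraints: catalyst, labor. The basis is B = [[4,6],[1,1]] with det -2.
Per unit decrease in catalyst, x* moves by d = (0.5, -0.5).
The basis stays optimal until cooling becomes binding; allowable decrease = 12 g.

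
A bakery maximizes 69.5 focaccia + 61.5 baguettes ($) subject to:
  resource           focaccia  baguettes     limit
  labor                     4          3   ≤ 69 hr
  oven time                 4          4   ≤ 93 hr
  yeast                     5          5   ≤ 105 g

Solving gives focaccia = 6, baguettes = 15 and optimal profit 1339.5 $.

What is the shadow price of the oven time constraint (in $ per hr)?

Check each constraint at x*: labor 69/69 (tight); oven time 84/93 (slack 9); yeast 105/105 (tight).
By complementary slackness, y = 0 for the non-binding constraint.
From A_Bᵀ y = c: 4·y_labor + 5·y_yeast = 69.5; 3·y_labor + 5·y_yeast = 61.5.
Solving: y_labor = 8, y_yeast = 7.5.
Shadow price of oven time = 0.

0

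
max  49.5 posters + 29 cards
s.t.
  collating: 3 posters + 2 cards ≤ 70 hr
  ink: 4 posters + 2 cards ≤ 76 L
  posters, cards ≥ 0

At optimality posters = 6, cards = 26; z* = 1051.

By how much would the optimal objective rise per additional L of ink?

Check each constraint at x*: collating 70/70 (tight); ink 76/76 (tight).
Dual feasibility on the basic columns requires 3·y_collating + 4·y_ink = 49.5, 2·y_collating + 2·y_ink = 29.
Solving: y_collating = 8.5, y_ink = 6.
Shadow price of ink = 6.

6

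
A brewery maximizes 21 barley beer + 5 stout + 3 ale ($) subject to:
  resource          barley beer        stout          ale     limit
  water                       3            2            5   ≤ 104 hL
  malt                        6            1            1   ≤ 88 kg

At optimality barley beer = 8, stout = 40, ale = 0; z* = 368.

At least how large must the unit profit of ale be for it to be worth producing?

Both water and malt are binding at x*.
Dual feasibility on the basic columns requires 3·y_water + 6·y_malt = 21, 2·y_water + 1·y_malt = 5.
Solving: y_water = 1, y_malt = 3.
ale enters the basis when its profit ≥ yᵀa₃ = 1·5 + 3·1 = 8.

8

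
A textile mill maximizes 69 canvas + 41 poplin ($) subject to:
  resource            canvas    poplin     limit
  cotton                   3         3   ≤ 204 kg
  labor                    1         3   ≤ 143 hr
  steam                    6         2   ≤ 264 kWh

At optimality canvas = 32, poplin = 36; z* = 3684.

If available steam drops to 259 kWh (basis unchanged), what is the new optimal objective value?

Binding: cotton and steam. Non-binding: labor (3 unused).
Slack constraints have shadow price 0 (complementary slackness).
The binding rows give the dual system: 3·y_cotton + 6·y_steam = 69 and 3·y_cotton + 2·y_steam = 41.
→ y_cotton = 9 and y_steam = 7.
Δz = y_steam·Δb = 7 × (-5) = -35, so new z* = 3684 − 35 = 3649.

3649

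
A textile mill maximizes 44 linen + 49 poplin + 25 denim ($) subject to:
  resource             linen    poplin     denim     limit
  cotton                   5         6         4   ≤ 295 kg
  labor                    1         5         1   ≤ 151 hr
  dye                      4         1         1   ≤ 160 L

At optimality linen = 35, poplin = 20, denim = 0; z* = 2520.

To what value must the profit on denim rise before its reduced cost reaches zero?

At the optimum: cotton uses 295 of 295 (binding); labor uses 135 of 151 (slack = 16); dye uses 160 of 160 (binding).
Since labor is not tight, its dual is 0.
From A_Bᵀ y = c: 5·y_cotton + 4·y_dye = 44; 6·y_cotton + 1·y_dye = 49.
→ y_cotton = 8 and y_dye = 1.
denim enters the basis when its profit ≥ yᵀa₃ = 8·4 + 1·1 = 33.

33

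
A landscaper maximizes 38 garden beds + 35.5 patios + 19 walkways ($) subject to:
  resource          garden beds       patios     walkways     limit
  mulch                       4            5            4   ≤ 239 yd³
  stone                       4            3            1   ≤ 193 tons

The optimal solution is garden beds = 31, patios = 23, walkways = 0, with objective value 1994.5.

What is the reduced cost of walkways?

-1

Check each constraint at x*: mulch 239/239 (tight); stone 193/193 (tight).
Dual feasibility on the basic columns requires 4·y_mulch + 4·y_stone = 38, 5·y_mulch + 3·y_stone = 35.5.
Solving: y_mulch = 3.5, y_stone = 6.
Reduced cost of walkways: c₃ − yᵀa₃ = 19 − (3.5·4 + 6·1) = 19 − 20 = -1.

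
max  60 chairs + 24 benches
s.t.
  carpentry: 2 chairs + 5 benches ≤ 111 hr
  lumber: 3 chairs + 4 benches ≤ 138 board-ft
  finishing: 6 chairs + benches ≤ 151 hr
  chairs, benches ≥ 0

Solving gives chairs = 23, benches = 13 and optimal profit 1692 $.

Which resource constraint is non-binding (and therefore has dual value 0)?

carpentry: 111/111 (binding)
lumber: 121/138 (slack 17)
finishing: 151/151 (binding)
By complementary slackness, a constraint with positive slack has shadow price 0 → lumber.

lumber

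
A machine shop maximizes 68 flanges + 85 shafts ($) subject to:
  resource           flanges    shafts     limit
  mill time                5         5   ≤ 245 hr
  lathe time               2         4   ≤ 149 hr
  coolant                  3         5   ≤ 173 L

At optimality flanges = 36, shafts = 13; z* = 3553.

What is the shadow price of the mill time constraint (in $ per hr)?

At the optimum: mill time uses 245 of 245 (binding); lathe time uses 124 of 149 (slack = 25); coolant uses 173 of 173 (binding).
Since lathe time is not tight, its dual is 0.
From A_Bᵀ y = c: 5·y_mill time + 3·y_coolant = 68; 5·y_mill time + 5·y_coolant = 85.
This yields shadow prices y_mill time = 8.5, y_coolant = 8.5.
Shadow price of mill time = 8.5.

8.5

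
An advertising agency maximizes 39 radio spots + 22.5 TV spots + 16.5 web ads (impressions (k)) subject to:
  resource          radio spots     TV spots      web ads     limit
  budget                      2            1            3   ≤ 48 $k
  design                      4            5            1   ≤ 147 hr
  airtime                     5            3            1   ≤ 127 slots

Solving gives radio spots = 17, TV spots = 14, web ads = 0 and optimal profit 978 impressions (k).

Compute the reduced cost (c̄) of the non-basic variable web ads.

-3

Check each constraint at x*: budget 48/48 (tight); design 138/147 (slack 9); airtime 127/127 (tight).
Since design is not tight, its dual is 0.
From A_Bᵀ y = c: 2·y_budget + 5·y_airtime = 39; 1·y_budget + 3·y_airtime = 22.5.
→ y_budget = 4.5 and y_airtime = 6.
Reduced cost of web ads: c₃ − yᵀa₃ = 16.5 − (4.5·3 + 6·1) = 16.5 − 19.5 = -3.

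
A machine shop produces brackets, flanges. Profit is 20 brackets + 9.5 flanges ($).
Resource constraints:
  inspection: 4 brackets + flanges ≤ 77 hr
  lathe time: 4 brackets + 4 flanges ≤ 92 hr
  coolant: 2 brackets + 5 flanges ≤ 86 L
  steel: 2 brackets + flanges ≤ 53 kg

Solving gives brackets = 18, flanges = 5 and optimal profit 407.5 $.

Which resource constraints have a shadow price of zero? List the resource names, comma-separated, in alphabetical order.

inspection: 77/77 (binding)
lathe time: 92/92 (binding)
coolant: 61/86 (slack 25)
steel: 41/53 (slack 12)
By complementary slackness, a constraint with positive slack has shadow price 0 → coolant, steel.

coolant, steel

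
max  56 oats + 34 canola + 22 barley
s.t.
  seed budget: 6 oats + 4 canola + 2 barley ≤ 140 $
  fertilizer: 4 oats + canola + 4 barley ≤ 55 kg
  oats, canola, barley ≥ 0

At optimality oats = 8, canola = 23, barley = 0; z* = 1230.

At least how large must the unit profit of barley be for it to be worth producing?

Both seed budget and fertilizer are binding at x*.
The binding rows give the dual system: 6·y_seed budget + 4·y_fertilizer = 56 and 4·y_seed budget + 1·y_fertilizer = 34.
This yields shadow prices y_seed budget = 8, y_fertilizer = 2.
barley enters the basis when its profit ≥ yᵀa₃ = 8·2 + 2·4 = 24.

24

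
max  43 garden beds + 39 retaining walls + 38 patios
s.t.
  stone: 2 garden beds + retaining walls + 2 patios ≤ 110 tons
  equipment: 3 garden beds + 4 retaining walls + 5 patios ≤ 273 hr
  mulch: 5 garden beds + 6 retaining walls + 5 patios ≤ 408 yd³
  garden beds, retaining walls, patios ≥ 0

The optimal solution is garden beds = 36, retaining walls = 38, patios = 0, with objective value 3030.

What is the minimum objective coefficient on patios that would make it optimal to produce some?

43

Binding: stone and mulch. Non-binding: equipment (13 unused).
Slack constraints have shadow price 0 (complementary slackness).
Dual feasibility on the basic columns requires 2·y_stone + 5·y_mulch = 43, 1·y_stone + 6·y_mulch = 39.
This yields shadow prices y_stone = 9, y_mulch = 5.
patios enters the basis when its profit ≥ yᵀa₃ = 9·2 + 5·5 = 43.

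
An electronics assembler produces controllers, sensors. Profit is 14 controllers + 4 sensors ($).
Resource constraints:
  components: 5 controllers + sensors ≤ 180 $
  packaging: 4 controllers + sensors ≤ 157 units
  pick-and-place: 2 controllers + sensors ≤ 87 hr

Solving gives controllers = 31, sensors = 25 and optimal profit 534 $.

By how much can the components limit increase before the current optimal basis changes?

12

Binding constraints: components, pick-and-place. The basis is B = [[5,1],[2,1]] with det 3.
Per unit increase in components, x* moves by d = (0.3333, -0.6667).
The basis stays optimal until packaging becomes binding; allowable increase = 12 $.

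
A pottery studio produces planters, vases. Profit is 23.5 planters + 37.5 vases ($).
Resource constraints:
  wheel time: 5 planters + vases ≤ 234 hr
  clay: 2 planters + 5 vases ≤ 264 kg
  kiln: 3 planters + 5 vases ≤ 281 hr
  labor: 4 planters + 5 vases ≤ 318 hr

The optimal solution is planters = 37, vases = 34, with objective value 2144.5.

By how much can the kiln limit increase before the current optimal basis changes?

Binding constraints: kiln, labor. The basis is B = [[3,5],[4,5]] with det -5.
Per unit increase in kiln, x* moves by d = (-1, 0.8).
The basis stays optimal until clay becomes binding; allowable increase = 10 hr.

10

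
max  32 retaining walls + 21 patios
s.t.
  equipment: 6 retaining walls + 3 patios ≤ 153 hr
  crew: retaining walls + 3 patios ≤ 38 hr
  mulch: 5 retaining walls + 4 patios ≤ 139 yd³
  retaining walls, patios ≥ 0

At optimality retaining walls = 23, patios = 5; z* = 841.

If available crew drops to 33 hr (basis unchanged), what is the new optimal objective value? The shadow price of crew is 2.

Δb = -5, so new z* = 841 + (2)·(-5) = 841 − 10 = 831.

831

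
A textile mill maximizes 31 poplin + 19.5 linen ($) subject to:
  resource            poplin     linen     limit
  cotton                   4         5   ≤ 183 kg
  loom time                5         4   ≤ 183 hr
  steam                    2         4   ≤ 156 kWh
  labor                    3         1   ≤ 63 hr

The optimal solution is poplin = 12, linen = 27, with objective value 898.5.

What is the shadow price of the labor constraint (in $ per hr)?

Check each constraint at x*: cotton 183/183 (tight); loom time 168/183 (slack 15); steam 132/156 (slack 24); labor 63/63 (tight).
Slack constraints have shadow price 0 (complementary slackness).
The binding rows give the dual system: 4·y_cotton + 3·y_labor = 31 and 5·y_cotton + 1·y_labor = 19.5.
→ y_cotton = 2.5 and y_labor = 7.
Shadow price of labor = 7.

7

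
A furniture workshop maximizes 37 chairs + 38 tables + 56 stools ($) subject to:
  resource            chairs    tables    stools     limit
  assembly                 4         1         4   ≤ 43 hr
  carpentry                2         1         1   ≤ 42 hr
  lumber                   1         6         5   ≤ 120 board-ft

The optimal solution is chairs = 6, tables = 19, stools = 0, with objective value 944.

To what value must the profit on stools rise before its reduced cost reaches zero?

Check each constraint at x*: assembly 43/43 (tight); carpentry 31/42 (slack 11); lumber 120/120 (tight).
By complementary slackness, y = 0 for the non-binding constraint.
Dual feasibility on the basic columns requires 4·y_assembly + 1·y_lumber = 37, 1·y_assembly + 6·y_lumber = 38.
This yields shadow prices y_assembly = 8, y_lumber = 5.
stools enters the basis when its profit ≥ yᵀa₃ = 8·4 + 5·5 = 57.

57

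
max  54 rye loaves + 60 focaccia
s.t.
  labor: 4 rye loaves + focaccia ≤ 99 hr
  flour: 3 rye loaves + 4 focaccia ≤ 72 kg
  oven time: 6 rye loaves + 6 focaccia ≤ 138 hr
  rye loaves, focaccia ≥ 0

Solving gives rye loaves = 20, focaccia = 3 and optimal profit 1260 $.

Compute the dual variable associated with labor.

At the optimum: labor uses 83 of 99 (slack = 16); flour uses 72 of 72 (binding); oven time uses 138 of 138 (binding).
Since labor is not tight, its dual is 0.
From A_Bᵀ y = c: 3·y_flour + 6·y_oven time = 54; 4·y_flour + 6·y_oven time = 60.
Solving: y_flour = 6, y_oven time = 6.
Shadow price of labor = 0.

0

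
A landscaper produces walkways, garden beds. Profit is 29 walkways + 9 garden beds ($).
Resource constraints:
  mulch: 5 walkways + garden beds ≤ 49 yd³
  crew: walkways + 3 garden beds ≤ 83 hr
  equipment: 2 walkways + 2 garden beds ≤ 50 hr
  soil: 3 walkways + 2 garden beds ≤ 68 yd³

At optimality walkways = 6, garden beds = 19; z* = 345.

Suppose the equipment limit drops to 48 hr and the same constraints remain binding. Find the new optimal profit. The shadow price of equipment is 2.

Δb = -2, so new z* = 345 + (2)·(-2) = 345 − 4 = 341.

341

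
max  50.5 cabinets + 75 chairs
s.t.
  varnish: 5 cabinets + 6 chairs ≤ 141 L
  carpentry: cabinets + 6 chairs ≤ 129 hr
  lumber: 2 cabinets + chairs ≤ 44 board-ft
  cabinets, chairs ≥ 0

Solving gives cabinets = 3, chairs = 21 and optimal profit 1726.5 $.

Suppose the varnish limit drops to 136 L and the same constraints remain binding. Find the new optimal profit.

At the optimum: varnish uses 141 of 141 (binding); carpentry uses 129 of 129 (binding); lumber uses 27 of 44 (slack = 17).
Slack constraints have shadow price 0 (complementary slackness).
From A_Bᵀ y = c: 5·y_varnish + 1·y_carpentry = 50.5; 6·y_varnish + 6·y_carpentry = 75.
Solving: y_varnish = 9.5, y_carpentry = 3.
Δz = y_varnish·Δb = 9.5 × (-5) = -47.5, so new z* = 1726.5 − 47.5 = 1679.

1679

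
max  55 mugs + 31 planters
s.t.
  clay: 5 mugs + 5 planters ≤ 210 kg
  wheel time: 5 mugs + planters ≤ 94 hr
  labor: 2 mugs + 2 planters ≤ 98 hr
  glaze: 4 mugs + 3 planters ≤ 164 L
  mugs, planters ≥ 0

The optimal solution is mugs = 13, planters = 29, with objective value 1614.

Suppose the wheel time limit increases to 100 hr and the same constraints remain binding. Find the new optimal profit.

Check each constraint at x*: clay 210/210 (tight); wheel time 94/94 (tight); labor 84/98 (slack 14); glaze 139/164 (slack 25).
Slack constraints have shadow price 0 (complementary slackness).
The binding rows give the dual system: 5·y_clay + 5·y_wheel time = 55 and 5·y_clay + 1·y_wheel time = 31.
Solving: y_clay = 5, y_wheel time = 6.
Δz = y_wheel time·Δb = 6 × (6) = 36, so new z* = 1614 + 36 = 1650.

1650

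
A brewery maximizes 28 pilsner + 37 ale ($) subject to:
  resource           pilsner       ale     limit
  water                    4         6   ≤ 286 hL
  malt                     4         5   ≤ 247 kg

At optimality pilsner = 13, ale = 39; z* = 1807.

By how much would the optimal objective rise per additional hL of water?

2

At the optimum: water uses 286 of 286 (binding); malt uses 247 of 247 (binding).
Dual feasibility on the basic columns requires 4·y_water + 4·y_malt = 28, 6·y_water + 5·y_malt = 37.
Solving: y_water = 2, y_malt = 5.
Shadow price of water = 2.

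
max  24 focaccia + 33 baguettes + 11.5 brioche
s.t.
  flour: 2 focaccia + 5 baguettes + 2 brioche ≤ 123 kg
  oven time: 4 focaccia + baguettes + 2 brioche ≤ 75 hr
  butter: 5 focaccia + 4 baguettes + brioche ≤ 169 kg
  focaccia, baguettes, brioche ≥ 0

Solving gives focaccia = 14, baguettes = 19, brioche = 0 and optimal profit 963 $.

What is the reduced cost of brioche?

-6.5

Check each constraint at x*: flour 123/123 (tight); oven time 75/75 (tight); butter 146/169 (slack 23).
Since butter is not tight, its dual is 0.
From A_Bᵀ y = c: 2·y_flour + 4·y_oven time = 24; 5·y_flour + 1·y_oven time = 33.
→ y_flour = 6 and y_oven time = 3.
Reduced cost of brioche: c₃ − yᵀa₃ = 11.5 − (6·2 + 3·2) = 11.5 − 18 = -6.5.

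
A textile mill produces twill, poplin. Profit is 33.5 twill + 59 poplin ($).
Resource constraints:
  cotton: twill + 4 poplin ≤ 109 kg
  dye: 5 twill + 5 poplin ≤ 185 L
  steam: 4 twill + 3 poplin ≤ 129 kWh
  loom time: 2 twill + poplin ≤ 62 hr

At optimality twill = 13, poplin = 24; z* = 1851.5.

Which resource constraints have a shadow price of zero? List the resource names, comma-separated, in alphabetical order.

cotton: 109/109 (binding)
dye: 185/185 (binding)
steam: 124/129 (slack 5)
loom time: 50/62 (slack 12)
By complementary slackness, a constraint with positive slack has shadow price 0 → loom time, steam.

loom time, steam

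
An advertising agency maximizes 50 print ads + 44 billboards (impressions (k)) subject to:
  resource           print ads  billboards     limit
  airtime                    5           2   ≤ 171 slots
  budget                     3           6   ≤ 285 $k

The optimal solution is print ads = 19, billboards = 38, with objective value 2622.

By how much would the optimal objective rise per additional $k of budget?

5

Check each constraint at x*: airtime 171/171 (tight); budget 285/285 (tight).
The binding rows give the dual system: 5·y_airtime + 3·y_budget = 50 and 2·y_airtime + 6·y_budget = 44.
→ y_airtime = 7 and y_budget = 5.
Shadow price of budget = 5.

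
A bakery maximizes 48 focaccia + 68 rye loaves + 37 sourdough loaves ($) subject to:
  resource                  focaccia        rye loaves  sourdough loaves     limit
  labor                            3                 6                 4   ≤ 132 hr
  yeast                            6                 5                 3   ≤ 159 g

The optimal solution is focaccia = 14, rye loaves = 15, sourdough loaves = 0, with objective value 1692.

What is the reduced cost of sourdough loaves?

Both labor and yeast are binding at x*.
Dual feasibility on the basic columns requires 3·y_labor + 6·y_yeast = 48, 6·y_labor + 5·y_yeast = 68.
Solving: y_labor = 8, y_yeast = 4.
Reduced cost of sourdough loaves: c₃ − yᵀa₃ = 37 − (8·4 + 4·3) = 37 − 44 = -7.

-7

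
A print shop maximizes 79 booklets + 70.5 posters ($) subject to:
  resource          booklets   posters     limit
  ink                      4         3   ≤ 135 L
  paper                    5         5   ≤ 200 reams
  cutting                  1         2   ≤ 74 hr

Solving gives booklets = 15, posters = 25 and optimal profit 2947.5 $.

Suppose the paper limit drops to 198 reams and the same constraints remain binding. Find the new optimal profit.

2929.5

Check each constraint at x*: ink 135/135 (tight); paper 200/200 (tight); cutting 65/74 (slack 9).
By complementary slackness, y = 0 for the non-binding constraint.
Dual feasibility on the basic columns requires 4·y_ink + 5·y_paper = 79, 3·y_ink + 5·y_paper = 70.5.
→ y_ink = 8.5 and y_paper = 9.
Δz = y_paper·Δb = 9 × (-2) = -18, so new z* = 2947.5 − 18 = 2929.5.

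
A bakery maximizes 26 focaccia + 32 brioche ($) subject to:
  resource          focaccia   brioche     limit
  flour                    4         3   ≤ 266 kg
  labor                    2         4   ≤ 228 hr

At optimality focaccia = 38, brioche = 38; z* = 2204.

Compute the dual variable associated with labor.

5

Check each constraint at x*: flour 266/266 (tight); labor 228/228 (tight).
Dual feasibility on the basic columns requires 4·y_flour + 2·y_labor = 26, 3·y_flour + 4·y_labor = 32.
→ y_flour = 4 and y_labor = 5.
Shadow price of labor = 5.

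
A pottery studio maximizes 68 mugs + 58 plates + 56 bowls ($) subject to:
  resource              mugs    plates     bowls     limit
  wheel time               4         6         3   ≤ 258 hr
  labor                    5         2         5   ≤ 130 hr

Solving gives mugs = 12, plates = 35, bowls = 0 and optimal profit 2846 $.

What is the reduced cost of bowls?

Both wheel time and labor are binding at x*.
From A_Bᵀ y = c: 4·y_wheel time + 5·y_labor = 68; 6·y_wheel time + 2·y_labor = 58.
This yields shadow prices y_wheel time = 7, y_labor = 8.
Reduced cost of bowls: c₃ − yᵀa₃ = 56 − (7·3 + 8·5) = 56 − 61 = -5.

-5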